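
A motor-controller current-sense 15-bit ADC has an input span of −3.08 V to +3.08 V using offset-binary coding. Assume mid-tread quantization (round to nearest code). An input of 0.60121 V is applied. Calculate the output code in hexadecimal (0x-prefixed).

code 0x4C7E (decimal 19582)

With 32768 levels over 6.16 V, one step is 187.99 µV.
Input sits at 19582.125 steps above V_low.
round(19582.125) = 19582.
In hexadecimal (0x-prefixed): 0x4C7E.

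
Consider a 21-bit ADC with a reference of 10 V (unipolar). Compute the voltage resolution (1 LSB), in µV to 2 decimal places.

4.77 µV

Full-scale span = 10 V.
LSB = 10 / 2^21 = 10 / 2097152 = 4.76837e-06 V = 4.77 µV.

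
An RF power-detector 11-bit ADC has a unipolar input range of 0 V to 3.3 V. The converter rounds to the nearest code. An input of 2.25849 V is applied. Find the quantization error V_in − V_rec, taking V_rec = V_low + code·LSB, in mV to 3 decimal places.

One LSB is 3.3 V / 2048 = 1.611 mV.
(V_in − V_low)/LSB = (2.25849 − 0)/0.00161133 = 1401.6326 → code 1402 (round).
Reconstructed: 2.259082 V.
V_in − V_rec = -0.000592031 V = -0.592 mV.

-0.592 mV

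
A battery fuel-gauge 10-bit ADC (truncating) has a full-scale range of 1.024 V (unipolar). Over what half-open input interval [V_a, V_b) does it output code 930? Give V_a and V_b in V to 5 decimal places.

LSB = 1.024/2^10 = 1.000 mV.
V_a = V_low + 930·LSB = 0.93 V; V_b = V_low + 931·LSB = 0.931 V.

[0.93000 V, 0.93100 V)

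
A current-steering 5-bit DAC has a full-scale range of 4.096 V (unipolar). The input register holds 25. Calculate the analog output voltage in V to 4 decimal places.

3.2000 V

LSB = 4.096 V / 2^5 = 128.000 mV.
V_out = 0 + 25 × 0.128 V = 3.2 V.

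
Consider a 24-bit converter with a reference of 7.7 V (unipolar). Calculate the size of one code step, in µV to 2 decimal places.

0.46 µV

Full-scale span = 7.7 V.
LSB = 7.7 / 2^24 = 7.7 / 16777216 = 4.58956e-07 V = 0.46 µV.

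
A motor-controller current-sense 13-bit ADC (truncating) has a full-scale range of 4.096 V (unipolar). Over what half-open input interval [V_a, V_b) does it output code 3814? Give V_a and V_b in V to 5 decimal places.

LSB = 4.096/2^13 = 0.500 mV.
V_a = V_low + 3814·LSB = 1.907 V; V_b = V_low + 3815·LSB = 1.9075 V.

[1.90700 V, 1.90750 V)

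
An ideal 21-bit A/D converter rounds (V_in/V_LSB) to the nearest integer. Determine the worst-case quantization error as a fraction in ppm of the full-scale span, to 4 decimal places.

0.2384 ppm

Rounding → worst-case error = ½ LSB = V_FS/2^22, so 1e+06/4194304 = 0.238419 ppm of full scale.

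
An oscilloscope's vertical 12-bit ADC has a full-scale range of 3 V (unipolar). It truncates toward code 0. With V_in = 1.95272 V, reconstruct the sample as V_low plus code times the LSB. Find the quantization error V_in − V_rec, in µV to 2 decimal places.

LSB = 3/2^12 = 0.732 mV.
(V_in − V_low)/LSB = (1.95272 − 0)/0.000732422 = 2666.1137 → code 2666 (floor).
V_rec = 0 + 2666·0.000732422 = 1.9526367 V.
Difference: 8.32812e-05 V → 83.28 µV.

83.28 µV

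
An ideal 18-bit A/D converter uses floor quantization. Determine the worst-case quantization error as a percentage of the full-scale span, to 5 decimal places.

Truncating → worst-case error = 1 LSB = V_FS/2^18, so 100/262144 = 0.00038147 % of full scale.

0.00038 %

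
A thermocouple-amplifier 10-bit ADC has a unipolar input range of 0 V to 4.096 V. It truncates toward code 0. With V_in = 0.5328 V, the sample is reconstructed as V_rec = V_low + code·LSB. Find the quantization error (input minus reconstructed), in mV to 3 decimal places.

0.800 mV

One LSB is 4.096 V / 1024 = 4.000 mV.
(V_in − V_low)/LSB = (0.5328 − 0)/0.004 = 133.2000 → code 133 (floor).
Reconstructed: 0.532 V.
V_in − V_rec = 0.0008 V = 0.800 mV.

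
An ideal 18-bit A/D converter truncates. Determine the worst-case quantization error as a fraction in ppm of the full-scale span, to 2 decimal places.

3.81 ppm

Truncating → worst-case error = 1 LSB = V_FS/2^18, so 1e+06/262144 = 3.8147 ppm of full scale.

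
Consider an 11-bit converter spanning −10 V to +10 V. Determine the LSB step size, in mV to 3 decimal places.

9.766 mV

Full-scale span = 20 V.
LSB = 20 / 2^11 = 20 / 2048 = 0.00976562 V = 9.766 mV.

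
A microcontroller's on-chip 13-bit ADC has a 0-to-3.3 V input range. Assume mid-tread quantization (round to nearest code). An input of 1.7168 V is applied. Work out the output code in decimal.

Full-scale span = 3.3 V; LSB = 3.3/2^13 = 402.83 µV.
Input sits at 4261.826 steps above V_low.
round(4261.826) = 4262.

code 4262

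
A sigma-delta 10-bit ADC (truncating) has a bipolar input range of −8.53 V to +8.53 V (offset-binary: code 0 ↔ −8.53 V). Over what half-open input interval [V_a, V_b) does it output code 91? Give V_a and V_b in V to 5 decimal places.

[-7.01393 V, -6.99727 V)

LSB = 17.06/2^10 = 16.660 mV.
V_a = V_low + 91·LSB = -7.01393 V; V_b = V_low + 92·LSB = -6.99727 V.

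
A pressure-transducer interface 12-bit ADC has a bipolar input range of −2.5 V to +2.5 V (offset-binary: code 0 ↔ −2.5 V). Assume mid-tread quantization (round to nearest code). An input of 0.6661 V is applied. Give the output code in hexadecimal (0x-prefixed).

With 4096 levels over 5 V, one step is 1.221 mV.
(V_in − V_low)/LSB = (0.6661 − (−2.5)) / 0.0012207 = 2593.669.
Round → code 2594.
In hexadecimal (0x-prefixed): 0xA22.

code 0xA22 (decimal 2594)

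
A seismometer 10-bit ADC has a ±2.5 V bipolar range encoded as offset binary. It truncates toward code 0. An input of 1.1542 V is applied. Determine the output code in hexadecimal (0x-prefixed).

code 0x2EC (decimal 748)

LSB = 5 V / 1024 = 4.883 mV.
Input sits at 748.380 steps above V_low.
⌊·⌋(748.380) = 748.
In hexadecimal (0x-prefixed): 0x2EC.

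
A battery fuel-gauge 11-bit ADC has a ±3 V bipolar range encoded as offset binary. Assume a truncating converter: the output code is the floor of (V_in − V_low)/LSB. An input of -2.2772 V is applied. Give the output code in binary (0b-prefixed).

Full-scale span = 6 V; LSB = 6/2^11 = 2.930 mV.
Input sits at 246.716 steps above V_low.
So the output code is 246.
In binary (0b-prefixed): 0b11110110.

code 0b11110110 (decimal 246)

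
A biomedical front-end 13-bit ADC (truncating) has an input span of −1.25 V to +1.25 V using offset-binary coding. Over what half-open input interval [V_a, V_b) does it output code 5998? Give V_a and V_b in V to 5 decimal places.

[0.58044 V, 0.58075 V)

LSB = 2.5/2^13 = 305.18 µV.
V_a = V_low + 5998·LSB = 0.580444 V; V_b = V_low + 5999·LSB = 0.58075 V.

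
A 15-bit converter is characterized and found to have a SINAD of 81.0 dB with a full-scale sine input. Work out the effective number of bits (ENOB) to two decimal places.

13.16 bits

ENOB = (SINAD − 1.76) / 6.02 = (81.0 − 1.76)/6.02 = 13.163.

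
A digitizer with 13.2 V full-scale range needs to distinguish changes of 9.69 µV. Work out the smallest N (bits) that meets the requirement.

21 bits

Number of steps required ≥ 13.2 V / 9.69 µV = 1362229.10.
Need 2^N ≥ 1362229.10; 2^20 = 1048576, 2^21 = 2097152.
Minimum N = 21.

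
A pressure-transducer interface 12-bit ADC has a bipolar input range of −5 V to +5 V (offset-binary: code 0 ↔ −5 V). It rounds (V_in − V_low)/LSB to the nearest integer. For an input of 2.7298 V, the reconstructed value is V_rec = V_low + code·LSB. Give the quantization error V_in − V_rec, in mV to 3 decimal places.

LSB = 10/2^12 = 2.441 mV.
Scaled input = 3166.1261 LSBs, so code = 3166.
Code 3166 maps back to (−5) + 3166×0.00244141 V = 2.7294922 V.
Error = 2.7298 − 2.7294922 = 0.000307812 V = 0.308 mV.

0.308 mV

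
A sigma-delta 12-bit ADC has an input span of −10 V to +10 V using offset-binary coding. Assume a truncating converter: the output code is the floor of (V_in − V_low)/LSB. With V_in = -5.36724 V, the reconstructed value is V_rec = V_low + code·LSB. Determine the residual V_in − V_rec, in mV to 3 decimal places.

3.854 mV

Step size: 20 V ÷ 2^12 = 4.883 mV.
(V_in − V_low)/LSB = (-5.36724 − (−10))/0.00488281 = 948.7892 → code 948 (floor).
Reconstructed: -5.3710938 V.
V_in − V_rec = 0.00385375 V = 3.854 mV.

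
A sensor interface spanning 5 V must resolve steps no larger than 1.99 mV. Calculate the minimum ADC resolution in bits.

Number of steps required ≥ 5 V / 1.99 mV = 2512.56.
Need 2^N ≥ 2512.56; 2^11 = 2048, 2^12 = 4096.
Minimum N = 12.

12 bits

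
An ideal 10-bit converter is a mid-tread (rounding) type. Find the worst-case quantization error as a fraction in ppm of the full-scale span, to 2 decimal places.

488.28 ppm

Rounding → worst-case error = ½ LSB = V_FS/2^11, so 1e+06/2048 = 488.281 ppm of full scale.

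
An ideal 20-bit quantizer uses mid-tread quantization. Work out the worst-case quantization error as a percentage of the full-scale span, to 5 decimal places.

0.00005 %

Rounding → worst-case error = ½ LSB = V_FS/2^21, so 100/2097152 = 4.76837e-05 % of full scale.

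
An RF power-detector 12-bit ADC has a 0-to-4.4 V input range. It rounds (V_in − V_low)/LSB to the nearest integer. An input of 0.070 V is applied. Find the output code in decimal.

With 4096 levels over 4.4 V, one step is 1.074 mV.
(V_in − V_low)/LSB = (0.070 − 0) / 0.00107422 = 65.164.
Round → code 65.

code 65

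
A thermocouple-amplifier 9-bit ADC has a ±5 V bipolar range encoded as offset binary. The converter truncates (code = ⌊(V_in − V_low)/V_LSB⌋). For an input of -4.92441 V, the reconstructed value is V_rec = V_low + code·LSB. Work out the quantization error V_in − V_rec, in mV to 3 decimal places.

16.996 mV

One LSB is 10 V / 512 = 19.531 mV.
(-4.92441 − (−5))/0.0195312 = 3.8702; ⌊·⌋ gives code 3.
V_rec = (−5) + 3·0.0195312 = -4.9414062 V.
Error = -4.92441 − (−4.9414062) = 0.0169963 V = 16.996 mV.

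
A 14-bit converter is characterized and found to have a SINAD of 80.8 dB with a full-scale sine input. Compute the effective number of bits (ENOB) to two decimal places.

13.13 bits

ENOB = (SINAD − 1.76) / 6.02 = (80.8 − 1.76)/6.02 = 13.130.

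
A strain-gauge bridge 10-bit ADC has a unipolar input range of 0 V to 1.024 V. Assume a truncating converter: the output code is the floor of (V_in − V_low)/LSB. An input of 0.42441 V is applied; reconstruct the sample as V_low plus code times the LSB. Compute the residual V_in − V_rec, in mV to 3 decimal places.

LSB = 1.024/2^10 = 1.000 mV.
Scaled input = 424.4100 LSBs, so code = 424.
V_rec = 0 + 424·0.001 = 0.424 V.
Difference: 0.00041 V → 0.410 mV.

0.410 mV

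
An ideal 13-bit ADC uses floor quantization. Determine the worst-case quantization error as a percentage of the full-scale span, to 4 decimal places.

Truncating → worst-case error = 1 LSB = V_FS/2^13, so 100/8192 = 0.012207 % of full scale.

0.0122 %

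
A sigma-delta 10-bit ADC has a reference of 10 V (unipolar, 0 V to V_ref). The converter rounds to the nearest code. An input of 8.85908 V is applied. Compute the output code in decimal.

code 907

LSB = 10 V / 1024 = 9.766 mV.
(8.85908 − 0) / 0.00976562 = 907.170 LSBs.
round(907.170) = 907.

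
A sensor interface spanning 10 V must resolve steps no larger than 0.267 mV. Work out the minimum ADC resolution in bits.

Number of steps required ≥ 10 V / 0.267 mV = 37453.18.
Need 2^N ≥ 37453.18; 2^15 = 32768, 2^16 = 65536.
Minimum N = 16.

16 bits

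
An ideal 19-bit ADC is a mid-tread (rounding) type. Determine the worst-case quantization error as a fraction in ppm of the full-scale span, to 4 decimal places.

0.9537 ppm

Rounding → worst-case error = ½ LSB = V_FS/2^20, so 1e+06/1048576 = 0.953674 ppm of full scale.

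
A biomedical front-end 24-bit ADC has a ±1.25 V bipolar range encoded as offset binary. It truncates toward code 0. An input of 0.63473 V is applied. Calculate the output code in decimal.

code 12648208

Full-scale span = 2.5 V; LSB = 2.5/2^24 = 0.15 µV.
(0.63473 − (−1.25)) / 1.49012e-07 = 12648208.925 LSBs.
⌊·⌋(12648208.925) = 12648208.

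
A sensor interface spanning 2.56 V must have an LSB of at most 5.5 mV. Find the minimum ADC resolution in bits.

9 bits

Number of steps required ≥ 2.56 V / 5.5 mV = 465.45.
Need 2^N ≥ 465.45; 2^8 = 256, 2^9 = 512.
Minimum N = 9.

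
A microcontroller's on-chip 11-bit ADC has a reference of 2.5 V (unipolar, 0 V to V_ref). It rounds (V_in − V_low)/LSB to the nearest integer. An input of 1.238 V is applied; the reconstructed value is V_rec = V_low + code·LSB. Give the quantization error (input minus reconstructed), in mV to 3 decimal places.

Step size: 2.5 V ÷ 2^11 = 1.221 mV.
(V_in − V_low)/LSB = (1.238 − 0)/0.0012207 = 1014.1696 → code 1014 (round).
Reconstructed: 1.237793 V.
Error = 1.238 − 1.237793 = 0.000207031 V = 0.207 mV.

0.207 mV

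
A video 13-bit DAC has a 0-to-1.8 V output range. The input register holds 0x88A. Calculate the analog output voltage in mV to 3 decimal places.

LSB = 1.8 V / 2^13 = 219.73 µV.
Code 0x88A = 2186 decimal.
V_out = 0 + 2186 × 0.000219727 V = 0.480322 V.
= 480.322 mV.

480.322 mV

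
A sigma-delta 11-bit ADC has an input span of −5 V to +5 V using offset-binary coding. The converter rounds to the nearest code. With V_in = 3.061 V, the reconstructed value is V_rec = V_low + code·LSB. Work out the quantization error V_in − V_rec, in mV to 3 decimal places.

-0.523 mV

LSB = 10/2^11 = 4.883 mV.
Scaled input = 1650.8928 LSBs, so code = 1651.
Reconstructed: 3.0615234 V.
V_in − V_rec = -0.000523438 V = -0.523 mV.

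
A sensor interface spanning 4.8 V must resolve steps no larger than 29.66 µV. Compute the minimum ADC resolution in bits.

18 bits

Number of steps required ≥ 4.8 V / 29.66 µV = 161834.12.
Need 2^N ≥ 161834.12; 2^17 = 131072, 2^18 = 262144.
Minimum N = 18.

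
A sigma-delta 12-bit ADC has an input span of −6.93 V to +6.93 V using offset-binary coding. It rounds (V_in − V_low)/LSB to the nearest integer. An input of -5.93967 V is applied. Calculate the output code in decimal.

Full-scale span = 13.86 V; LSB = 13.86/2^12 = 3.384 mV.
(V_in − V_low)/LSB = (-5.93967 − (−6.93)) / 0.00338379 = 292.669.
round(292.669) = 293.

code 293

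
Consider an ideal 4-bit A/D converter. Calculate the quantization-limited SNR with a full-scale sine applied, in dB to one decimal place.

25.8 dB

SNR ≈ 6.02·N + 1.76 dB = 6.02·4 + 1.76 = 25.84 dB.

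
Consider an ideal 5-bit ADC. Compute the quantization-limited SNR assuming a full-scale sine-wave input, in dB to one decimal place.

31.9 dB

SNR ≈ 6.02·N + 1.76 dB = 6.02·5 + 1.76 = 31.86 dB.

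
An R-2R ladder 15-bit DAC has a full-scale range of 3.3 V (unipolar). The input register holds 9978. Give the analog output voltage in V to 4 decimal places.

1.0049 V

LSB = 3.3 V / 2^15 = 100.71 µV.
V_out = 0 + 9978 × 0.000100708 V = 1.00486 V.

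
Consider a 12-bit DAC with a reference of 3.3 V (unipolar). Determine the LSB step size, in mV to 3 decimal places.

Full-scale span = 3.3 V.
LSB = 3.3 / 2^12 = 3.3 / 4096 = 0.000805664 V = 0.806 mV.

0.806 mV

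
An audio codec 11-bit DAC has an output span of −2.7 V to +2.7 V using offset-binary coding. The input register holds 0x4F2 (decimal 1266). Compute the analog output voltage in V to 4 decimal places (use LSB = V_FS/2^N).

0.6381 V

LSB = 5.4 V / 2^11 = 2.637 mV.
Code 0x4F2 = 1266 decimal.
V_out = (−2.7) + 1266 × 0.00263672 V = 0.638086 V.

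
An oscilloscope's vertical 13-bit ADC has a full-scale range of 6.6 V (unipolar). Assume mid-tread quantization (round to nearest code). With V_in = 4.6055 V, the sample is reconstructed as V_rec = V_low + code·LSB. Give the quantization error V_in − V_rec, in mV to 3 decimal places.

0.324 mV

LSB = 6.6/2^13 = 0.806 mV.
(V_in − V_low)/LSB = (4.6055 − 0)/0.000805664 = 5716.4024 → code 5716 (round).
V_rec = 0 + 5716·0.000805664 = 4.6051758 V.
Error = 4.6055 − 4.6051758 = 0.000324219 V = 0.324 mV.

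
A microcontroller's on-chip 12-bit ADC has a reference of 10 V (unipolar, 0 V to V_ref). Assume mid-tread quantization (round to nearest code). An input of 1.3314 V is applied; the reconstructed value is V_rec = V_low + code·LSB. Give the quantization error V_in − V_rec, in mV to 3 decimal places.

0.834 mV

One LSB is 10 V / 4096 = 2.441 mV.
Scaled input = 545.3414 LSBs, so code = 545.
Code 545 maps back to 0 + 545×0.00244141 V = 1.3305664 V.
V_in − V_rec = 0.000833594 V = 0.834 mV.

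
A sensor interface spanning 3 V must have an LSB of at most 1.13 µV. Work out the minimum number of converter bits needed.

22 bits

Number of steps required ≥ 3 V / 1.13 µV = 2654867.26.
Need 2^N ≥ 2654867.26; 2^21 = 2097152, 2^22 = 4194304.
Minimum N = 22.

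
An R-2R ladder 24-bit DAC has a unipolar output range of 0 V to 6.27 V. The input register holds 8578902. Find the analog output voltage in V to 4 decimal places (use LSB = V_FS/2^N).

LSB = 6.27 V / 2^24 = 0.37 µV.
V_out = 0 + 8578902 × 3.73721e-07 V = 3.20612 V.

3.2061 V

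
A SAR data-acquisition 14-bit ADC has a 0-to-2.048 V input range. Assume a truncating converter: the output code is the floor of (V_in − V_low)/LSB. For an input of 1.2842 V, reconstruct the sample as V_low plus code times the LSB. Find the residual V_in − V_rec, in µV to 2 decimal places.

Step size: 2.048 V ÷ 2^14 = 125.00 µV.
Scaled input = 10273.6000 LSBs, so code = 10273.
Reconstructed: 1.284125 V.
V_in − V_rec = 7.5e-05 V = 75.00 µV.

75.00 µV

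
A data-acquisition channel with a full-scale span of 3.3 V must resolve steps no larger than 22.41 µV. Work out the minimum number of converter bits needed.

18 bits

Number of steps required ≥ 3.3 V / 22.41 µV = 147255.69.
Need 2^N ≥ 147255.69; 2^17 = 131072, 2^18 = 262144.
Minimum N = 18.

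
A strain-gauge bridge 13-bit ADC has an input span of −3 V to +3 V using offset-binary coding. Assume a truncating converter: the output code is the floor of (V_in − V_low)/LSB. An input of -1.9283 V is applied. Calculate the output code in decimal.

code 1463

LSB = 6 V / 8192 = 0.732 mV.
(-1.9283 − (−3)) / 0.000732422 = 1463.228 LSBs.
⌊·⌋(1463.228) = 1463.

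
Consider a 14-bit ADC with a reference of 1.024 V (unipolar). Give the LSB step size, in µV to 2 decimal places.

62.50 µV

Full-scale span = 1.024 V.
LSB = 1.024 / 2^14 = 1.024 / 16384 = 6.25e-05 V = 62.50 µV.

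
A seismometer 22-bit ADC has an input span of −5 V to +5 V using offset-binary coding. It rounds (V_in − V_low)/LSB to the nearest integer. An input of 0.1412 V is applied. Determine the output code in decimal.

Full-scale span = 10 V; LSB = 10/2^22 = 2.38 µV.
Input sits at 2156375.572 steps above V_low.
round(2156375.572) = 2156376.

code 2156376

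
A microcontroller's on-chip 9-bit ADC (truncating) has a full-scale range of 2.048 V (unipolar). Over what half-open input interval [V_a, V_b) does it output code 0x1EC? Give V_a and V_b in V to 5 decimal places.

[1.96800 V, 1.97200 V)

LSB = 2.048/2^9 = 4.000 mV.
Code 0x1EC = 492 decimal.
V_a = V_low + 492·LSB = 1.968 V; V_b = V_low + 493·LSB = 1.972 V.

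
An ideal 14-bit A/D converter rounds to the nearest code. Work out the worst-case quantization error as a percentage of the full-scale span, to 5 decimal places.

Rounding → worst-case error = ½ LSB = V_FS/2^15, so 100/32768 = 0.00305176 % of full scale.

0.00305 %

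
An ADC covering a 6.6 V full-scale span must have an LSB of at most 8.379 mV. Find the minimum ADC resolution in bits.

Number of steps required ≥ 6.6 V / 8.379 mV = 787.68.
Need 2^N ≥ 787.68; 2^9 = 512, 2^10 = 1024.
Minimum N = 10.

10 bits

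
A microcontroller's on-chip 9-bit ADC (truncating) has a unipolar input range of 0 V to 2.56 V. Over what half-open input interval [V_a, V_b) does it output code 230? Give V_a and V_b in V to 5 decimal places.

LSB = 2.56/2^9 = 5.000 mV.
V_a = V_low + 230·LSB = 1.15 V; V_b = V_low + 231·LSB = 1.155 V.

[1.15000 V, 1.15500 V)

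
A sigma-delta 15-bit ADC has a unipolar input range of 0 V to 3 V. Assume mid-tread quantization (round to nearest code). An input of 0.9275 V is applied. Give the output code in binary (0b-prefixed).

code 0b10011110010011 (decimal 10131)

LSB = 3 V / 32768 = 91.55 µV.
(V_in − V_low)/LSB = (0.9275 − 0) / 9.15527e-05 = 10130.773.
So the output code is 10131.
In binary (0b-prefixed): 0b10011110010011.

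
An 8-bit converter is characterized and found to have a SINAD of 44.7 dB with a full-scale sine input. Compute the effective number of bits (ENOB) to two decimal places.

ENOB = (SINAD − 1.76) / 6.02 = (44.7 − 1.76)/6.02 = 7.133.

7.13 bits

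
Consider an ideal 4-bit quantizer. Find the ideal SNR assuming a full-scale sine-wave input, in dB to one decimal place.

SNR ≈ 6.02·N + 1.76 dB = 6.02·4 + 1.76 = 25.84 dB.

25.8 dB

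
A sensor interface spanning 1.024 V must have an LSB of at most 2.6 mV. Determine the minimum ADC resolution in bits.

Number of steps required ≥ 1.024 V / 2.6 mV = 393.85.
Need 2^N ≥ 393.85; 2^8 = 256, 2^9 = 512.
Minimum N = 9.

9 bits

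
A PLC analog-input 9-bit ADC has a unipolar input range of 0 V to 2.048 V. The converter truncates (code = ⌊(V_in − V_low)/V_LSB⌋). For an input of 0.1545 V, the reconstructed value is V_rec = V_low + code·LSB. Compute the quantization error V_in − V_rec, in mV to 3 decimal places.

2.500 mV

Step size: 2.048 V ÷ 2^9 = 4.000 mV.
Scaled input = 38.6250 LSBs, so code = 38.
Reconstructed: 0.152 V.
Difference: 0.0025 V → 2.500 mV.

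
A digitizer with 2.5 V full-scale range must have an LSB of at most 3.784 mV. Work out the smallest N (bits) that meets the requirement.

Number of steps required ≥ 2.5 V / 3.784 mV = 660.68.
Need 2^N ≥ 660.68; 2^9 = 512, 2^10 = 1024.
Minimum N = 10.

10 bits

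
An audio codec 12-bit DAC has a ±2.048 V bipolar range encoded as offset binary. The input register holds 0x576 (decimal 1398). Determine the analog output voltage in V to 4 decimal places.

-0.6500 V

LSB = 4.096 V / 2^12 = 1.000 mV.
Code 0x576 = 1398 decimal.
V_out = (−2.048) + 1398 × 0.001 V = -0.65 V.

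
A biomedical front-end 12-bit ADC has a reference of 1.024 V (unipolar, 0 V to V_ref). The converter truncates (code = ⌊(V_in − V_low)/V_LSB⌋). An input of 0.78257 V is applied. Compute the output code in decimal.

code 3130

With 4096 levels over 1.024 V, one step is 250.00 µV.
(0.78257 − 0) / 0.00025 = 3130.280 LSBs.
So the output code is 3130.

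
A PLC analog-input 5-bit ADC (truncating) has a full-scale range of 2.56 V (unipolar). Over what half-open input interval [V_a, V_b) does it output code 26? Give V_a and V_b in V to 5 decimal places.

LSB = 2.56/2^5 = 80.000 mV.
V_a = V_low + 26·LSB = 2.08 V; V_b = V_low + 27·LSB = 2.16 V.

[2.08000 V, 2.16000 V)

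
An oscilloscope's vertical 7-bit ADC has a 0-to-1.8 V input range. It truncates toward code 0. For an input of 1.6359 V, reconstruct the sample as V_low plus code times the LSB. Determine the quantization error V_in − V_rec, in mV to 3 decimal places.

LSB = 1.8/2^7 = 14.062 mV.
(V_in − V_low)/LSB = (1.6359 − 0)/0.0140625 = 116.3307 → code 116 (floor).
Reconstructed: 1.63125 V.
Difference: 0.00465 V → 4.650 mV.

4.650 mV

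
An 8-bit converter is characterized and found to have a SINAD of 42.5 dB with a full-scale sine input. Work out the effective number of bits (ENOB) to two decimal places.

6.77 bits

ENOB = (SINAD − 1.76) / 6.02 = (42.5 − 1.76)/6.02 = 6.767.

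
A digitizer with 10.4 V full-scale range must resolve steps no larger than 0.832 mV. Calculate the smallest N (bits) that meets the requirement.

14 bits

Number of steps required ≥ 10.4 V / 0.832 mV = 12500.00.
Need 2^N ≥ 12500.00; 2^13 = 8192, 2^14 = 16384.
Minimum N = 14.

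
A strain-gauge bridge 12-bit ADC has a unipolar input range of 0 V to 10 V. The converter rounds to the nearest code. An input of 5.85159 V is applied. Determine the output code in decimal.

code 2397

With 4096 levels over 10 V, one step is 2.441 mV.
(V_in − V_low)/LSB = (5.85159 − 0) / 0.00244141 = 2396.811.
So the output code is 2397.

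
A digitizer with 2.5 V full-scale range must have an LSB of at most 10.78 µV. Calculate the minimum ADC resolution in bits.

Number of steps required ≥ 2.5 V / 10.78 µV = 231910.95.
Need 2^N ≥ 231910.95; 2^17 = 131072, 2^18 = 262144.
Minimum N = 18.

18 bits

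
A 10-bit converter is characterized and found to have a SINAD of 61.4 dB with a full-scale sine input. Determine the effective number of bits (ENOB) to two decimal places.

ENOB = (SINAD − 1.76) / 6.02 = (61.4 − 1.76)/6.02 = 9.907.

9.91 bits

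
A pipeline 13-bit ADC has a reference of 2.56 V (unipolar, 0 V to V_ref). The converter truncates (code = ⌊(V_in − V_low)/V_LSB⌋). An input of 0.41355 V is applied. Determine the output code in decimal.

Full-scale span = 2.56 V; LSB = 2.56/2^13 = 312.50 µV.
(V_in − V_low)/LSB = (0.41355 − 0) / 0.0003125 = 1323.360.
So the output code is 1323.

code 1323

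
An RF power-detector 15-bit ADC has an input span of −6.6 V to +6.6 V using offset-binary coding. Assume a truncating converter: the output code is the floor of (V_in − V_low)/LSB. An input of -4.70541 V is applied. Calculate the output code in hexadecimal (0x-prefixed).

With 32768 levels over 13.2 V, one step is 402.83 µV.
(V_in − V_low)/LSB = (-4.70541 − (−6.6)) / 0.000402832 = 4703.176.
⌊·⌋(4703.176) = 4703.
In hexadecimal (0x-prefixed): 0x125F.

code 0x125F (decimal 4703)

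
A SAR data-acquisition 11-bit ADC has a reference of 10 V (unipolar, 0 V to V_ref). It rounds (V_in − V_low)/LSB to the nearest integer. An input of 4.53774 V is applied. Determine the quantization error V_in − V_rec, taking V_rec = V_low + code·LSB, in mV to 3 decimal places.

Step size: 10 V ÷ 2^11 = 4.883 mV.
(4.53774 − 0)/0.00488281 = 929.3292; round gives code 929.
V_rec = 0 + 929·0.00488281 = 4.5361328 V.
Error = 4.53774 − 4.5361328 = 0.00160719 V = 1.607 mV.

1.607 mV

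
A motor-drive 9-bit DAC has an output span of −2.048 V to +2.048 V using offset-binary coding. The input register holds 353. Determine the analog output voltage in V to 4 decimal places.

LSB = 4.096 V / 2^9 = 8.000 mV.
V_out = (−2.048) + 353 × 0.008 V = 0.776 V.

0.7760 V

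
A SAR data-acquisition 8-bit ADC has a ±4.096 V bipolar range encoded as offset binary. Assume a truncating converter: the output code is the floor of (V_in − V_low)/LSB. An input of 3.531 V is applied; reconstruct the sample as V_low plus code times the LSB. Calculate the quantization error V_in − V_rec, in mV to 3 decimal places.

11.000 mV

Step size: 8.192 V ÷ 2^8 = 32.000 mV.
Scaled input = 238.3438 LSBs, so code = 238.
Code 238 maps back to (−4.096) + 238×0.032 V = 3.52 V.
Difference: 0.011 V → 11.000 mV.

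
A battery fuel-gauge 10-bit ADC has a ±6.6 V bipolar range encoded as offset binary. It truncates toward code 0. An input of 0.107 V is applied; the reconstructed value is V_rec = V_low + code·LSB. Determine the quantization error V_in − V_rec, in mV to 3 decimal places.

LSB = 13.2/2^10 = 12.891 mV.
(V_in − V_low)/LSB = (0.107 − (−6.6))/0.0128906 = 520.3006 → code 520 (floor).
Reconstructed: 0.103125 V.
Error = 0.107 − 0.103125 = 0.003875 V = 3.875 mV.

3.875 mV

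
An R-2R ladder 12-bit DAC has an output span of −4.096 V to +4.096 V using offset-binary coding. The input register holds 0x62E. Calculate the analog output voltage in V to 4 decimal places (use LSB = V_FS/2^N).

LSB = 8.192 V / 2^12 = 2.000 mV.
Code 0x62E = 1582 decimal.
V_out = (−4.096) + 1582 × 0.002 V = -0.932 V.

-0.9320 V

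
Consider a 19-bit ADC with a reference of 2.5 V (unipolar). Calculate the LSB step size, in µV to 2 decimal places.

4.77 µV

Full-scale span = 2.5 V.
LSB = 2.5 / 2^19 = 2.5 / 524288 = 4.76837e-06 V = 4.77 µV.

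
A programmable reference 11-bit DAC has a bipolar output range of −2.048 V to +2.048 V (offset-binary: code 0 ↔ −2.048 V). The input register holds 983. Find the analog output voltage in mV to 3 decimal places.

-82.000 mV

LSB = 4.096 V / 2^11 = 2.000 mV.
V_out = (−2.048) + 983 × 0.002 V = -0.082 V.
= -82.000 mV.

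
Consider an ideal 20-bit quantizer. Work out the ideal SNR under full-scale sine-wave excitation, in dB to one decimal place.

122.2 dB

SNR ≈ 6.02·N + 1.76 dB = 6.02·20 + 1.76 = 122.16 dB.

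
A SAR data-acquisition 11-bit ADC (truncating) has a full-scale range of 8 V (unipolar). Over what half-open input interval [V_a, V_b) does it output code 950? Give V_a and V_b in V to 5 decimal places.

[3.71094 V, 3.71484 V)

LSB = 8/2^11 = 3.906 mV.
V_a = V_low + 950·LSB = 3.71094 V; V_b = V_low + 951·LSB = 3.71484 V.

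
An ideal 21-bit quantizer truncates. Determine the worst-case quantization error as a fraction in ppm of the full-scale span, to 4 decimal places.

0.4768 ppm

Truncating → worst-case error = 1 LSB = V_FS/2^21, so 1e+06/2097152 = 0.476837 ppm of full scale.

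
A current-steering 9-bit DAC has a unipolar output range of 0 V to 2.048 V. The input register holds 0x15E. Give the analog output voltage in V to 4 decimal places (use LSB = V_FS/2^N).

LSB = 2.048 V / 2^9 = 4.000 mV.
Code 0x15E = 350 decimal.
V_out = 0 + 350 × 0.004 V = 1.4 V.

1.4000 V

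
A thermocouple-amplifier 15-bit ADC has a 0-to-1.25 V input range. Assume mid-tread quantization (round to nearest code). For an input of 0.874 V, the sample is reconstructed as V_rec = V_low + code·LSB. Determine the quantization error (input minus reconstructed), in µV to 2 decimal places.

14.71 µV

LSB = 1.25/2^15 = 38.15 µV.
(0.874 − 0)/3.8147e-05 = 22911.3856; round gives code 22911.
V_rec = 0 + 22911·3.8147e-05 = 0.87398529 V.
V_in − V_rec = 1.47095e-05 V = 14.71 µV.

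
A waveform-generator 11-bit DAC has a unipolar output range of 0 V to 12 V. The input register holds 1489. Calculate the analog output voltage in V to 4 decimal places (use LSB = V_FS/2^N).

8.7246 V

LSB = 12 V / 2^11 = 5.859 mV.
V_out = 0 + 1489 × 0.00585938 V = 8.72461 V.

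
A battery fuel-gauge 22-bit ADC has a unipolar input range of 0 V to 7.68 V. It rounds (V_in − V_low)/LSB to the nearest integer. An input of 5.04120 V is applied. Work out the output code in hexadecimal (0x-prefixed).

With 4194304 levels over 7.68 V, one step is 1.83 µV.
(5.04120 − 0) / 1.83105e-06 = 2753167.360 LSBs.
So the output code is 2753167.
In hexadecimal (0x-prefixed): 0x2A028F.

code 0x2A028F (decimal 2753167)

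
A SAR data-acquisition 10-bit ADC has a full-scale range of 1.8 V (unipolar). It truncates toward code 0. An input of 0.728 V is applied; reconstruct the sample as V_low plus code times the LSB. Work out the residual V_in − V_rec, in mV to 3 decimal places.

0.266 mV

LSB = 1.8/2^10 = 1.758 mV.
Scaled input = 414.1511 LSBs, so code = 414.
Reconstructed: 0.72773438 V.
Error = 0.728 − 0.72773438 = 0.000265625 V = 0.266 mV.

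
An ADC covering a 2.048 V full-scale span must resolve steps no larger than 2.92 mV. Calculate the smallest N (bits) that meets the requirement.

10 bits

Number of steps required ≥ 2.048 V / 2.92 mV = 701.37.
Need 2^N ≥ 701.37; 2^9 = 512, 2^10 = 1024.
Minimum N = 10.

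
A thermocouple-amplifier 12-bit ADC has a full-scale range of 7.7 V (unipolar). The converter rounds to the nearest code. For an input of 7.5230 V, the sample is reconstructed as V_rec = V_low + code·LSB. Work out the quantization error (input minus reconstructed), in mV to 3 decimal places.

-0.291 mV

LSB = 7.7/2^12 = 1.880 mV.
(V_in − V_low)/LSB = (7.5230 − 0)/0.00187988 = 4001.8452 → code 4002 (round).
Code 4002 maps back to 0 + 4002×0.00187988 V = 7.523291 V.
Error = 7.5230 − 7.523291 = -0.000291016 V = -0.291 mV.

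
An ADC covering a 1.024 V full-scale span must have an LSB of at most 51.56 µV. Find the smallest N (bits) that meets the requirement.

Number of steps required ≥ 1.024 V / 51.56 µV = 19860.36.
Need 2^N ≥ 19860.36; 2^14 = 16384, 2^15 = 32768.
Minimum N = 15.

15 bits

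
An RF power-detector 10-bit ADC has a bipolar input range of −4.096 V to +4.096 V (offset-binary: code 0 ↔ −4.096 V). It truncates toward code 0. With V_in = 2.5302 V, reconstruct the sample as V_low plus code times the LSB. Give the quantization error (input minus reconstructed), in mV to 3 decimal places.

One LSB is 8.192 V / 1024 = 8.000 mV.
Scaled input = 828.2750 LSBs, so code = 828.
Reconstructed: 2.528 V.
Error = 2.5302 − 2.528 = 0.0022 V = 2.200 mV.

2.200 mV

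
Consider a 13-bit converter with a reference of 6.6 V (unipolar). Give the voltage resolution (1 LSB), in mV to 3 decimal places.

Full-scale span = 6.6 V.
LSB = 6.6 / 2^13 = 6.6 / 8192 = 0.000805664 V = 0.806 mV.

0.806 mV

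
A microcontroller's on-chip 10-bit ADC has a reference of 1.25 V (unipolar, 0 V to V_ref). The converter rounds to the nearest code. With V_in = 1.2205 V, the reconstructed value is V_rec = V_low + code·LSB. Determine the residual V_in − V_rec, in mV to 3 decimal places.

LSB = 1.25/2^10 = 1.221 mV.
(V_in − V_low)/LSB = (1.2205 − 0)/0.0012207 = 999.8336 → code 1000 (round).
Code 1000 maps back to 0 + 1000×0.0012207 V = 1.2207031 V.
Difference: -0.000203125 V → -0.203 mV.

-0.203 mV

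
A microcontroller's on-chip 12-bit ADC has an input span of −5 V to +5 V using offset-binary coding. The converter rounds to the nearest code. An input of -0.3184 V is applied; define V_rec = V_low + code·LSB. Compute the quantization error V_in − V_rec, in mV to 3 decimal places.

-1.017 mV

LSB = 10/2^12 = 2.441 mV.
(-0.3184 − (−5))/0.00244141 = 1917.5834; round gives code 1918.
Code 1918 maps back to (−5) + 1918×0.00244141 V = -0.31738281 V.
Difference: -0.00101719 V → -1.017 mV.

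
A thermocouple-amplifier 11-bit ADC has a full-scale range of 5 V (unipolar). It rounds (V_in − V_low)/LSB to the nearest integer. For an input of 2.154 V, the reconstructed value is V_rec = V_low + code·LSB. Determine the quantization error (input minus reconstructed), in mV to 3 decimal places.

0.680 mV

Step size: 5 V ÷ 2^11 = 2.441 mV.
(V_in − V_low)/LSB = (2.154 − 0)/0.00244141 = 882.2784 → code 882 (round).
Code 882 maps back to 0 + 882×0.00244141 V = 2.1533203 V.
Difference: 0.000679687 V → 0.680 mV.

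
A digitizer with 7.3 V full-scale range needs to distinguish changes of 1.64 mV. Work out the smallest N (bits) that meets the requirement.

13 bits

Number of steps required ≥ 7.3 V / 1.64 mV = 4451.22.
Need 2^N ≥ 4451.22; 2^12 = 4096, 2^13 = 8192.
Minimum N = 13.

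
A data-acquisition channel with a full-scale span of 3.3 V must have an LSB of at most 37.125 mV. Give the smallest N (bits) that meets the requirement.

Number of steps required ≥ 3.3 V / 37.125 mV = 88.89.
Need 2^N ≥ 88.89; 2^6 = 64, 2^7 = 128.
Minimum N = 7.

7 bits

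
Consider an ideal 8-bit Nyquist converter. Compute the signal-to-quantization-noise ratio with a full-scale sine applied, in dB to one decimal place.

SNR ≈ 6.02·N + 1.76 dB = 6.02·8 + 1.76 = 49.92 dB.

49.9 dB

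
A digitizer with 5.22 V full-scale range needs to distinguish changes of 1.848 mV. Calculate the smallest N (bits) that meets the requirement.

Number of steps required ≥ 5.22 V / 1.848 mV = 2824.68.
Need 2^N ≥ 2824.68; 2^11 = 2048, 2^12 = 4096.
Minimum N = 12.

12 bits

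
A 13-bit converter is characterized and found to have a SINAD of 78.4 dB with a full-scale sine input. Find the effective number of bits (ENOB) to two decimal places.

12.73 bits

ENOB = (SINAD − 1.76) / 6.02 = (78.4 − 1.76)/6.02 = 12.731.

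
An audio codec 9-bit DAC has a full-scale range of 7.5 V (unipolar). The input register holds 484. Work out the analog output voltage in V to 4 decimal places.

LSB = 7.5 V / 2^9 = 14.648 mV.
V_out = 0 + 484 × 0.0146484 V = 7.08984 V.

7.0898 V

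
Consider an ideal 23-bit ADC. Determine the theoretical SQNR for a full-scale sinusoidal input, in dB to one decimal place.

SNR ≈ 6.02·N + 1.76 dB = 6.02·23 + 1.76 = 140.22 dB.

140.2 dB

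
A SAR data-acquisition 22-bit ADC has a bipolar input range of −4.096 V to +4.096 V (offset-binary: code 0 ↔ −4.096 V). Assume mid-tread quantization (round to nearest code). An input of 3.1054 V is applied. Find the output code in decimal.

code 3687117

Full-scale span = 8.192 V; LSB = 8.192/2^22 = 1.95 µV.
(V_in − V_low)/LSB = (3.1054 − (−4.096)) / 1.95313e-06 = 3687116.800.
Round → code 3687117.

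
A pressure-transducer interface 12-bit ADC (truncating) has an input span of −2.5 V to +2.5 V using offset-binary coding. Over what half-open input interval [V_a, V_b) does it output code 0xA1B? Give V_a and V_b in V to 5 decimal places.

LSB = 5/2^12 = 1.221 mV.
Code 0xA1B = 2587 decimal.
V_a = V_low + 2587·LSB = 0.657959 V; V_b = V_low + 2588·LSB = 0.65918 V.

[0.65796 V, 0.65918 V)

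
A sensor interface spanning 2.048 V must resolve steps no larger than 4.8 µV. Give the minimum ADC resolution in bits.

19 bits

Number of steps required ≥ 2.048 V / 4.8 µV = 426666.67.
Need 2^N ≥ 426666.67; 2^18 = 262144, 2^19 = 524288.
Minimum N = 19.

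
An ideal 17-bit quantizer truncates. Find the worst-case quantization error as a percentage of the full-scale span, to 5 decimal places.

0.00076 %

Truncating → worst-case error = 1 LSB = V_FS/2^17, so 100/131072 = 0.000762939 % of full scale.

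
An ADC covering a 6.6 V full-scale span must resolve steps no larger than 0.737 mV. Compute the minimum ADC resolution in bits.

Number of steps required ≥ 6.6 V / 0.737 mV = 8955.22.
Need 2^N ≥ 8955.22; 2^13 = 8192, 2^14 = 16384.
Minimum N = 14.

14 bits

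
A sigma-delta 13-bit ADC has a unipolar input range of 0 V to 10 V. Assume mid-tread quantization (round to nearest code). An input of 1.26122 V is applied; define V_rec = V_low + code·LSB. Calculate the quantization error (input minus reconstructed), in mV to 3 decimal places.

Step size: 10 V ÷ 2^13 = 1.221 mV.
Scaled input = 1033.1914 LSBs, so code = 1033.
V_rec = 0 + 1033·0.0012207 = 1.2609863 V.
Difference: 0.000233672 V → 0.234 mV.

0.234 mV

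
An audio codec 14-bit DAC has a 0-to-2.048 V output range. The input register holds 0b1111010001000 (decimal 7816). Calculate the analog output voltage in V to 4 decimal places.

LSB = 2.048 V / 2^14 = 125.00 µV.
Code 0b1111010001000 = 7816 decimal.
V_out = 0 + 7816 × 0.000125 V = 0.977 V.

0.9770 V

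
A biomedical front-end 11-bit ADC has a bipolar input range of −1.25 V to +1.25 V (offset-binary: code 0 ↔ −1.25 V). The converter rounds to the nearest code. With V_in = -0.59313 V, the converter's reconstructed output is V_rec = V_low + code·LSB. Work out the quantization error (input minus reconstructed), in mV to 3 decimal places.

One LSB is 2.5 V / 2048 = 1.221 mV.
(-0.59313 − (−1.25))/0.0012207 = 538.1079; round gives code 538.
Code 538 maps back to (−1.25) + 538×0.0012207 V = -0.59326172 V.
Error = -0.59313 − (−0.59326172) = 0.000131719 V = 0.132 mV.

0.132 mV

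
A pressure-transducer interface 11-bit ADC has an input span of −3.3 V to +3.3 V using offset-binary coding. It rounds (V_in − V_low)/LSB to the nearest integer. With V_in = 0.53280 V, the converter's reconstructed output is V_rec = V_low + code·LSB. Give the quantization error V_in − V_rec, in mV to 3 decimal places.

LSB = 6.6/2^11 = 3.223 mV.
Scaled input = 1189.3295 LSBs, so code = 1189.
Reconstructed: 0.53173828 V.
V_in − V_rec = 0.00106172 V = 1.062 mV.

1.062 mV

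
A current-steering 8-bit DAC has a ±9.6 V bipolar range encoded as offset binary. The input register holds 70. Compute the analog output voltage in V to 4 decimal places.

-4.3500 V

LSB = 19.2 V / 2^8 = 75.000 mV.
V_out = (−9.6) + 70 × 0.075 V = -4.35 V.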